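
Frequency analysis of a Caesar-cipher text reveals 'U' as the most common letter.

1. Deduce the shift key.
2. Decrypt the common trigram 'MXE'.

Step 1: In English, 'E' is the most frequent letter (12.7%).
Step 2: The most frequent ciphertext letter is 'U' (position 20).
Step 3: Shift = (20 - 4) mod 26 = 16.
Step 4: Decrypt 'MXE' by shifting back 16:
  M -> W
  X -> H
  E -> O
Step 5: 'MXE' decrypts to 'WHO'.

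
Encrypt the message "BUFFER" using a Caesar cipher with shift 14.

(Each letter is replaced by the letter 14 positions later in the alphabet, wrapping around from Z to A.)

Step 1: For each letter, shift forward by 14 positions (mod 26).
  B (position 1) -> position (1+14) mod 26 = 15 -> P
  U (position 20) -> position (20+14) mod 26 = 8 -> I
  F (position 5) -> position (5+14) mod 26 = 19 -> T
  F (position 5) -> position (5+14) mod 26 = 19 -> T
  E (position 4) -> position (4+14) mod 26 = 18 -> S
  R (position 17) -> position (17+14) mod 26 = 5 -> F
Result: PITTSF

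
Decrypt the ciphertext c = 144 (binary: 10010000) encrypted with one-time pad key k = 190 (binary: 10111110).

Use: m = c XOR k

Step 1: XOR ciphertext with key:
  Ciphertext: 10010000
  Key:        10111110
  XOR:        00101110
Step 2: Plaintext = 00101110 = 46 in decimal.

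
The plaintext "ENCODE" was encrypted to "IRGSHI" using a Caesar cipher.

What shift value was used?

Step 1: Compare first letters: E (position 4) -> I (position 8).
Step 2: Shift = (8 - 4) mod 26 = 4.
The shift value is 4.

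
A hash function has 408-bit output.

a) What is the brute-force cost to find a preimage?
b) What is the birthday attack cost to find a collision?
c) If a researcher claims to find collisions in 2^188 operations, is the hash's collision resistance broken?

Step 1: Preimage resistance requires brute-force of 2^408 operations.
Step 2: Collision resistance (birthday bound) = 2^(408/2) = 2^204.
Step 3: The claimed attack costs 2^188 operations.
Step 4: Since 2^188 < 2^204, the claimed attack beats the generic birthday bound, so collision resistance is broken.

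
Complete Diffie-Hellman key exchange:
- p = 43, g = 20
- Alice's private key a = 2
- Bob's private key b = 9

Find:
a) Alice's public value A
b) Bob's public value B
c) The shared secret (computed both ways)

Step 1: A = g^a mod p = 20^2 mod 43 = 13.
Step 2: B = g^b mod p = 20^9 mod 43 = 8.
Step 3: Alice computes s = B^a mod p = 8^2 mod 43 = 21.
Step 4: Bob computes s = A^b mod p = 13^9 mod 43 = 21.
Both sides agree: shared secret = 21.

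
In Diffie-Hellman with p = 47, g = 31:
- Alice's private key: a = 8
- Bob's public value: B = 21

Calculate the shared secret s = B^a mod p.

Step 1: s = B^a mod p = 21^8 mod 47.
  21^1 mod 47 = 21
  21^2 mod 47 = (21 * 21) mod 47 = 18
  21^3 mod 47 = (18 * 21) mod 47 = 2
  21^4 mod 47 = (2 * 21) mod 47 = 42
  21^5 mod 47 = (42 * 21) mod 47 = 36
  21^6 mod 47 = (36 * 21) mod 47 = 4
  21^7 mod 47 = (4 * 21) mod 47 = 37
  21^8 mod 47 = (37 * 21) mod 47 = 25
Result: shared secret = 25.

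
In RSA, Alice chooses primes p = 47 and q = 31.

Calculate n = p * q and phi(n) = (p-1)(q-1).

Step 1: n = p * q = 47 * 31 = 1457.
Step 2: phi(n) = (p-1)(q-1) = 46 * 30 = 1380.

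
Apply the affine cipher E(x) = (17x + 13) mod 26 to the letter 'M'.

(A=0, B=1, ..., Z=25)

Step 1: Convert 'M' to number: x = 12.
Step 2: E(12) = (17 * 12 + 13) mod 26 = 217 mod 26 = 9.
Step 3: Convert 9 back to letter: J.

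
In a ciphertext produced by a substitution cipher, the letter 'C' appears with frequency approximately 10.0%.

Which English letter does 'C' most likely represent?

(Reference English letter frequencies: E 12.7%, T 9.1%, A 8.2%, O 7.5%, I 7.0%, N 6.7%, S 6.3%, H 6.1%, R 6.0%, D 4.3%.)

Step 1: The observed frequency is 10.0%.
Step 2: Compare with English frequencies:
  E: 12.7% (difference: 2.7%)
  T: 9.1% (difference: 0.9%) <-- closest
  A: 8.2% (difference: 1.8%)
  O: 7.5% (difference: 2.5%)
  I: 7.0% (difference: 3.0%)
  N: 6.7% (difference: 3.3%)
  S: 6.3% (difference: 3.7%)
  H: 6.1% (difference: 3.9%)
  R: 6.0% (difference: 4.0%)
  D: 4.3% (difference: 5.7%)
Step 3: 'C' most likely represents 'T' (frequency 9.1%).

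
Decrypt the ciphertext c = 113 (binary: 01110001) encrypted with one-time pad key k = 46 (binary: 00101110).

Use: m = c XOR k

Step 1: XOR ciphertext with key:
  Ciphertext: 01110001
  Key:        00101110
  XOR:        01011111
Step 2: Plaintext = 01011111 = 95 in decimal.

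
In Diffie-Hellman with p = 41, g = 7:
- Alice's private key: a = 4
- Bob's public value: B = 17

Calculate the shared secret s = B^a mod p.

Step 1: s = B^a mod p = 17^4 mod 41.
  17^1 mod 41 = 17
  17^2 mod 41 = (17 * 17) mod 41 = 2
  17^3 mod 41 = (2 * 17) mod 41 = 34
  17^4 mod 41 = (34 * 17) mod 41 = 4
Result: shared secret = 4.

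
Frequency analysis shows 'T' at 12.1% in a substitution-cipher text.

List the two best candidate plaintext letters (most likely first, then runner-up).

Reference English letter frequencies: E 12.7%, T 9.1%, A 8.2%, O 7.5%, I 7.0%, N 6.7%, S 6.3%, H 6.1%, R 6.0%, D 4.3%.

Step 1: Observed frequency of 'T' is 12.1%.
Step 2: Compute distances to each reference frequency and sort:
  E (12.7%): difference = 0.6% <-- BEST
  T (9.1%): difference = 3.0% <-- RUNNER-UP
  A (8.2%): difference = 3.9%
  O (7.5%): difference = 4.6%
  I (7.0%): difference = 5.1%
Step 3: Most likely is 'E' (12.7%, diff 0.6%); second most likely is 'T' (9.1%, diff 3.0%).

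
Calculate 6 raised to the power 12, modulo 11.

Step 1: Compute 6^12 mod 11 step by step, reducing modulo 11 at each step.
  6^1 mod 11 = 6
  6^2 mod 11 = (6 * 6) mod 11 = 3
  6^3 mod 11 = (3 * 6) mod 11 = 7
  6^4 mod 11 = (7 * 6) mod 11 = 9
  6^5 mod 11 = (9 * 6) mod 11 = 10
  6^6 mod 11 = (10 * 6) mod 11 = 5
  6^7 mod 11 = (5 * 6) mod 11 = 8
  6^8 mod 11 = (8 * 6) mod 11 = 4
  6^9 mod 11 = (4 * 6) mod 11 = 2
  6^10 mod 11 = (2 * 6) mod 11 = 1
  6^11 mod 11 = (1 * 6) mod 11 = 6
  6^12 mod 11 = (6 * 6) mod 11 = 3
Step 2: Result = 3.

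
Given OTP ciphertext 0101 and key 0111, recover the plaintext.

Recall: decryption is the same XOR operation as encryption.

Step 1: XOR ciphertext with key:
  Ciphertext: 0101
  Key:        0111
  XOR:        0010
Step 2: Plaintext = 0010 = 2 in decimal.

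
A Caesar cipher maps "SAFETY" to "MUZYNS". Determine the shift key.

Step 1: Compare first letters: S (position 18) -> M (position 12).
Step 2: Shift = (12 - 18) mod 26 = 20.
The shift value is 20.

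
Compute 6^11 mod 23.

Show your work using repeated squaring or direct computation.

Step 1: Compute 6^11 mod 23 step by step, reducing modulo 23 at each step.
  6^1 mod 23 = 6
  6^2 mod 23 = (6 * 6) mod 23 = 13
  6^3 mod 23 = (13 * 6) mod 23 = 9
  6^4 mod 23 = (9 * 6) mod 23 = 8
  6^5 mod 23 = (8 * 6) mod 23 = 2
  6^6 mod 23 = (2 * 6) mod 23 = 12
  6^7 mod 23 = (12 * 6) mod 23 = 3
  6^8 mod 23 = (3 * 6) mod 23 = 18
  6^9 mod 23 = (18 * 6) mod 23 = 16
  6^10 mod 23 = (16 * 6) mod 23 = 4
  6^11 mod 23 = (4 * 6) mod 23 = 1
Step 2: Result = 1.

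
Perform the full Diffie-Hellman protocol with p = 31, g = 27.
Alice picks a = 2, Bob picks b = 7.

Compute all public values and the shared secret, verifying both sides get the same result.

Step 1: A = g^a mod p = 27^2 mod 31 = 16.
Step 2: B = g^b mod p = 27^7 mod 31 = 15.
Step 3: Alice computes s = B^a mod p = 15^2 mod 31 = 8.
Step 4: Bob computes s = A^b mod p = 16^7 mod 31 = 8.
Both sides agree: shared secret = 8.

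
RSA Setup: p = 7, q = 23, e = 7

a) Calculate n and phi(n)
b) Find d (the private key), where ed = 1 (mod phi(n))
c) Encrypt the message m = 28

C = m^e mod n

Step 1: n = 7 * 23 = 161.
Step 2: phi(n) = (7-1)(23-1) = 6 * 22 = 132.
Step 3: Find d = 7^(-1) mod 132 = 19.
  Verify: 7 * 19 = 133 = 1 (mod 132).
Step 4: C = 28^7 mod 161 = 63.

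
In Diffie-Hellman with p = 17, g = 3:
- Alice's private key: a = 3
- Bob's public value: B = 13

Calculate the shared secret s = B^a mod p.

Step 1: s = B^a mod p = 13^3 mod 17.
  13^1 mod 17 = 13
  13^2 mod 17 = (13 * 13) mod 17 = 16
  13^3 mod 17 = (16 * 13) mod 17 = 4
Result: shared secret = 4.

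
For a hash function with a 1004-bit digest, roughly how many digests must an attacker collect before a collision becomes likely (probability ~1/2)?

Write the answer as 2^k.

Step 1: The birthday paradox gives collision probability ~50% after sqrt(2^n) = 2^(n/2) hashes.
Step 2: For 1004-bit output: 2^(1004/2) = 2^502.
Step 3: Approximately 2^502 hash computations needed.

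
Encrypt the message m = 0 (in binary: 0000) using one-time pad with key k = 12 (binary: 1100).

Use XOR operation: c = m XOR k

Step 1: Write out the XOR operation bit by bit:
  Message: 0000
  Key:     1100
  XOR:     1100
Step 2: Convert to decimal: 1100 = 12.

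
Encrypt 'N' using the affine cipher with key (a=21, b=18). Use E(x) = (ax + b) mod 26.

Step 1: Convert 'N' to number: x = 13.
Step 2: E(13) = (21 * 13 + 18) mod 26 = 291 mod 26 = 5.
Step 3: Convert 5 back to letter: F.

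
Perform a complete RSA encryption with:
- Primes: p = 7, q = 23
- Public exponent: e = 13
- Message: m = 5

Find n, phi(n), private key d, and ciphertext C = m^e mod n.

Step 1: n = 7 * 23 = 161.
Step 2: phi(n) = (7-1)(23-1) = 6 * 22 = 132.
Step 3: Find d = 13^(-1) mod 132 = 61.
  Verify: 13 * 61 = 793 = 1 (mod 132).
Step 4: C = 5^13 mod 161 = 159.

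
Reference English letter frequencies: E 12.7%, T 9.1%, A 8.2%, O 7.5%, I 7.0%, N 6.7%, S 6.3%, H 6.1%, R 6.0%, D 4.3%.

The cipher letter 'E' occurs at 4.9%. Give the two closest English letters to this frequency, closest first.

Step 1: Observed frequency of 'E' is 4.9%.
Step 2: Compute distances to each reference frequency and sort:
  D (4.3%): difference = 0.6% <-- BEST
  R (6.0%): difference = 1.1% <-- RUNNER-UP
  H (6.1%): difference = 1.2%
  S (6.3%): difference = 1.4%
  N (6.7%): difference = 1.8%
Step 3: Most likely is 'D' (4.3%, diff 0.6%); second most likely is 'R' (6.0%, diff 1.1%).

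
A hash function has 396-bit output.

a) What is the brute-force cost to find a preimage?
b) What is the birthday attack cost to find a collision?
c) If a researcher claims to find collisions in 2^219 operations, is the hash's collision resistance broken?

Step 1: Preimage resistance requires brute-force of 2^396 operations.
Step 2: Collision resistance (birthday bound) = 2^(396/2) = 2^198.
Step 3: The claimed attack costs 2^219 operations.
Step 4: Since 2^219 >= 2^198, the claimed attack is no faster than the generic birthday attack, so this does not break collision resistance.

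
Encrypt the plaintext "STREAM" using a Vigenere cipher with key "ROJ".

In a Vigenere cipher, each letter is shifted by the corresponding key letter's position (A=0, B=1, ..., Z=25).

Step 1: Repeat key to match plaintext length:
  Plaintext: STREAM
  Key:       ROJROJ
Step 2: Encrypt each letter:
  S(18) + R(17) = (18+17) mod 26 = 9 = J
  T(19) + O(14) = (19+14) mod 26 = 7 = H
  R(17) + J(9) = (17+9) mod 26 = 0 = A
  E(4) + R(17) = (4+17) mod 26 = 21 = V
  A(0) + O(14) = (0+14) mod 26 = 14 = O
  M(12) + J(9) = (12+9) mod 26 = 21 = V
Ciphertext: JHAVOV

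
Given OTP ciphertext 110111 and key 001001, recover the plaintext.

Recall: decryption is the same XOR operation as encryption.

Step 1: XOR ciphertext with key:
  Ciphertext: 110111
  Key:        001001
  XOR:        111110
Step 2: Plaintext = 111110 = 62 in decimal.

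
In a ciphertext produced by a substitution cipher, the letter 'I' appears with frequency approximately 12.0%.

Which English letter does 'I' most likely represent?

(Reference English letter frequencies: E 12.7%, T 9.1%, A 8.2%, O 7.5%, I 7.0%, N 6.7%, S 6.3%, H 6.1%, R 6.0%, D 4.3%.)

Step 1: The observed frequency is 12.0%.
Step 2: Compare with English frequencies:
  E: 12.7% (difference: 0.7%) <-- closest
  T: 9.1% (difference: 2.9%)
  A: 8.2% (difference: 3.8%)
  O: 7.5% (difference: 4.5%)
  I: 7.0% (difference: 5.0%)
  N: 6.7% (difference: 5.3%)
  S: 6.3% (difference: 5.7%)
  H: 6.1% (difference: 5.9%)
  R: 6.0% (difference: 6.0%)
  D: 4.3% (difference: 7.7%)
Step 3: 'I' most likely represents 'E' (frequency 12.7%).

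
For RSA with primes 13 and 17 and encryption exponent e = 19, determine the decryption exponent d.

Step 1: n = 13 * 17 = 221.
Step 2: phi(n) = 12 * 16 = 192.
Step 3: Find d such that 19 * d = 1 (mod 192).
Step 4: d = 19^(-1) mod 192 = 91.
Verification: 19 * 91 = 1729 = 9 * 192 + 1.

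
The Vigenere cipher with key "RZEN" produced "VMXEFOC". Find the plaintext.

Step 1: Extend key: RZENRZE
Step 2: Decrypt each letter (c - k) mod 26:
  V(21) - R(17) = (21-17) mod 26 = 4 = E
  M(12) - Z(25) = (12-25) mod 26 = 13 = N
  X(23) - E(4) = (23-4) mod 26 = 19 = T
  E(4) - N(13) = (4-13) mod 26 = 17 = R
  F(5) - R(17) = (5-17) mod 26 = 14 = O
  O(14) - Z(25) = (14-25) mod 26 = 15 = P
  C(2) - E(4) = (2-4) mod 26 = 24 = Y
Plaintext: ENTROPY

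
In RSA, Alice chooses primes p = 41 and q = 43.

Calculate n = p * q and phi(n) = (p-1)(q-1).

Step 1: n = p * q = 41 * 43 = 1763.
Step 2: phi(n) = (p-1)(q-1) = 40 * 42 = 1680.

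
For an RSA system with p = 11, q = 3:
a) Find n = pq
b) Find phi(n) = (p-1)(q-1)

Step 1: n = p * q = 11 * 3 = 33.
Step 2: phi(n) = (p-1)(q-1) = 10 * 2 = 20.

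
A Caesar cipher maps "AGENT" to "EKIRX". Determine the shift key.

Step 1: Compare first letters: A (position 0) -> E (position 4).
Step 2: Shift = (4 - 0) mod 26 = 4.
The shift value is 4.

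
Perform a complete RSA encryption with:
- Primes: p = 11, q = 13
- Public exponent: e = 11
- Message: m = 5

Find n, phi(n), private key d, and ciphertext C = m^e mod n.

Step 1: n = 11 * 13 = 143.
Step 2: phi(n) = (11-1)(13-1) = 10 * 12 = 120.
Step 3: Find d = 11^(-1) mod 120 = 11.
  Verify: 11 * 11 = 121 = 1 (mod 120).
Step 4: C = 5^11 mod 143 = 60.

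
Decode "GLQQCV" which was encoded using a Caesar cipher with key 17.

Step 1: Reverse the shift by subtracting 17 from each letter position.
  G (position 6) -> position (6-17) mod 26 = 15 -> P
  L (position 11) -> position (11-17) mod 26 = 20 -> U
  Q (position 16) -> position (16-17) mod 26 = 25 -> Z
  Q (position 16) -> position (16-17) mod 26 = 25 -> Z
  C (position 2) -> position (2-17) mod 26 = 11 -> L
  V (position 21) -> position (21-17) mod 26 = 4 -> E
Decrypted message: PUZZLE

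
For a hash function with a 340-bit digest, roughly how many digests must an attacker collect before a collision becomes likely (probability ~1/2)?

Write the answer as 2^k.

Step 1: The birthday paradox gives collision probability ~50% after sqrt(2^n) = 2^(n/2) hashes.
Step 2: For 340-bit output: 2^(340/2) = 2^170.
Step 3: Approximately 2^170 hash computations needed.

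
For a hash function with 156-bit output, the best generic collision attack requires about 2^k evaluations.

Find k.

Step 1: The hash has a 156-bit output.
Step 2: Collision resistance means it should be infeasible to find any x != y with h(x) = h(y).
By the birthday bound, a generic collision search succeeds after about sqrt(2^156) = 2^(156/2) = 2^78 evaluations.
Step 3: Security level = 78 bits.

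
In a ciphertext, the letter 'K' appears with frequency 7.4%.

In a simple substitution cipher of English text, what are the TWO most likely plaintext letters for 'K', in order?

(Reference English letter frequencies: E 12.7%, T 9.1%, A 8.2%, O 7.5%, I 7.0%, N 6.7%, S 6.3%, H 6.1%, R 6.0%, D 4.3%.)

Step 1: Observed frequency of 'K' is 7.4%.
Step 2: Compute distances to each reference frequency and sort:
  O (7.5%): difference = 0.1% <-- BEST
  I (7.0%): difference = 0.4% <-- RUNNER-UP
  N (6.7%): difference = 0.7%
  A (8.2%): difference = 0.8%
  S (6.3%): difference = 1.1%
Step 3: Most likely is 'O' (7.5%, diff 0.1%); second most likely is 'I' (7.0%, diff 0.4%).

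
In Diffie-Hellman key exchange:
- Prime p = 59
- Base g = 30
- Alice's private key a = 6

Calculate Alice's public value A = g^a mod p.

Step 1: A = g^a mod p = 30^6 mod 59.
  30^1 mod 59 = 30
  30^2 mod 59 = (30 * 30) mod 59 = 15
  30^3 mod 59 = (15 * 30) mod 59 = 37
  30^4 mod 59 = (37 * 30) mod 59 = 48
  30^5 mod 59 = (48 * 30) mod 59 = 24
  30^6 mod 59 = (24 * 30) mod 59 = 12
Result: A = 12.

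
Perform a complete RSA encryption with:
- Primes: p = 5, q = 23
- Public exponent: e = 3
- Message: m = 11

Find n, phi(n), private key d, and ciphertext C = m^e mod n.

Step 1: n = 5 * 23 = 115.
Step 2: phi(n) = (5-1)(23-1) = 4 * 22 = 88.
Step 3: Find d = 3^(-1) mod 88 = 59.
  Verify: 3 * 59 = 177 = 1 (mod 88).
Step 4: C = 11^3 mod 115 = 66.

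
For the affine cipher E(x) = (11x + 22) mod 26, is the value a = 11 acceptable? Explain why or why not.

Step 1: Compute gcd(11, 26).
Step 2: gcd(11, 26) = 1.
Since gcd = 1, 11 is coprime with 26, so it is a valid key.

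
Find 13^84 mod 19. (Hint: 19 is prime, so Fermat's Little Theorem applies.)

Step 1: Since 19 is prime, by Fermat's Little Theorem: 13^18 = 1 (mod 19).
Step 2: Reduce exponent: 84 mod 18 = 12.
Step 3: So 13^84 = 13^12 (mod 19).
Step 4: 13^12 mod 19 = 7.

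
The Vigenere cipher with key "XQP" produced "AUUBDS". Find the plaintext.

Step 1: Extend key: XQPXQP
Step 2: Decrypt each letter (c - k) mod 26:
  A(0) - X(23) = (0-23) mod 26 = 3 = D
  U(20) - Q(16) = (20-16) mod 26 = 4 = E
  U(20) - P(15) = (20-15) mod 26 = 5 = F
  B(1) - X(23) = (1-23) mod 26 = 4 = E
  D(3) - Q(16) = (3-16) mod 26 = 13 = N
  S(18) - P(15) = (18-15) mod 26 = 3 = D
Plaintext: DEFEND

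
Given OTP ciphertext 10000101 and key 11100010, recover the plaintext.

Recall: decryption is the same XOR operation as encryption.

Step 1: XOR ciphertext with key:
  Ciphertext: 10000101
  Key:        11100010
  XOR:        01100111
Step 2: Plaintext = 01100111 = 103 in decimal.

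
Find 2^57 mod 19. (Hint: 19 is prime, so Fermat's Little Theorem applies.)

Step 1: Since 19 is prime, by Fermat's Little Theorem: 2^18 = 1 (mod 19).
Step 2: Reduce exponent: 57 mod 18 = 3.
Step 3: So 2^57 = 2^3 (mod 19).
Step 4: 2^3 mod 19 = 8.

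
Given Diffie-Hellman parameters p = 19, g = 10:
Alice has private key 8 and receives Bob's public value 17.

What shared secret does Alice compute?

Step 1: s = B^a mod p = 17^8 mod 19.
  17^1 mod 19 = 17
  17^2 mod 19 = (17 * 17) mod 19 = 4
  17^3 mod 19 = (4 * 17) mod 19 = 11
  17^4 mod 19 = (11 * 17) mod 19 = 16
  17^5 mod 19 = (16 * 17) mod 19 = 6
  17^6 mod 19 = (6 * 17) mod 19 = 7
  17^7 mod 19 = (7 * 17) mod 19 = 5
  17^8 mod 19 = (5 * 17) mod 19 = 9
Result: shared secret = 9.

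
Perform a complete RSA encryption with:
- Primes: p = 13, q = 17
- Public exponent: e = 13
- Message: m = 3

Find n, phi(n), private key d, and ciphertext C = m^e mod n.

Step 1: n = 13 * 17 = 221.
Step 2: phi(n) = (13-1)(17-1) = 12 * 16 = 192.
Step 3: Find d = 13^(-1) mod 192 = 133.
  Verify: 13 * 133 = 1729 = 1 (mod 192).
Step 4: C = 3^13 mod 221 = 29.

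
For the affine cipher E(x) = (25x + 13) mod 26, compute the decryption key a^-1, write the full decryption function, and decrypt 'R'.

Step 1: Find a^-1, the modular inverse of 25 mod 26.
Step 2: We need 25 * a^-1 = 1 (mod 26).
Step 3: 25 * 25 = 625 = 24 * 26 + 1, so a^-1 = 25.
Step 4: D(y) = 25(y - 13) mod 26.
Step 5: Apply to 'R' (y = 17): D(17) = 25 * (17 - 13) mod 26 = 25 * 4 mod 26 = 22 -> 'W'.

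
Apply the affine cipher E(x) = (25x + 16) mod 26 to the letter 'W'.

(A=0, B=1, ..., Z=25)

Step 1: Convert 'W' to number: x = 22.
Step 2: E(22) = (25 * 22 + 16) mod 26 = 566 mod 26 = 20.
Step 3: Convert 20 back to letter: U.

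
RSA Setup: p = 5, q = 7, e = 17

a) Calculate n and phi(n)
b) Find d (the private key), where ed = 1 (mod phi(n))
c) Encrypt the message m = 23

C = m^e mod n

Step 1: n = 5 * 7 = 35.
Step 2: phi(n) = (5-1)(7-1) = 4 * 6 = 24.
Step 3: Find d = 17^(-1) mod 24 = 17.
  Verify: 17 * 17 = 289 = 1 (mod 24).
Step 4: C = 23^17 mod 35 = 18.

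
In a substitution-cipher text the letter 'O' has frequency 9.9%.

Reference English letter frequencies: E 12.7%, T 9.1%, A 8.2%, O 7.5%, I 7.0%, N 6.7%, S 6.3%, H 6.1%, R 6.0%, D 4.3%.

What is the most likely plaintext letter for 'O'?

Step 1: The observed frequency is 9.9%.
Step 2: Compare with English frequencies:
  E: 12.7% (difference: 2.8%)
  T: 9.1% (difference: 0.8%) <-- closest
  A: 8.2% (difference: 1.7%)
  O: 7.5% (difference: 2.4%)
  I: 7.0% (difference: 2.9%)
  N: 6.7% (difference: 3.2%)
  S: 6.3% (difference: 3.6%)
  H: 6.1% (difference: 3.8%)
  R: 6.0% (difference: 3.9%)
  D: 4.3% (difference: 5.6%)
Step 3: 'O' most likely represents 'T' (frequency 9.1%).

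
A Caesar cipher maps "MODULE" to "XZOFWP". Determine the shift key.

Step 1: Compare first letters: M (position 12) -> X (position 23).
Step 2: Shift = (23 - 12) mod 26 = 11.
The shift value is 11.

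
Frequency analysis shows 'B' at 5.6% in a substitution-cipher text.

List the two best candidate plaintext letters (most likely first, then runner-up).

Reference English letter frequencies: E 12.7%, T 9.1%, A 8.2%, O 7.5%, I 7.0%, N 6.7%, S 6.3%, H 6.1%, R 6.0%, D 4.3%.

Step 1: Observed frequency of 'B' is 5.6%.
Step 2: Compute distances to each reference frequency and sort:
  R (6.0%): difference = 0.4% <-- BEST
  H (6.1%): difference = 0.5% <-- RUNNER-UP
  S (6.3%): difference = 0.7%
  N (6.7%): difference = 1.1%
  D (4.3%): difference = 1.3%
Step 3: Most likely is 'R' (6.0%, diff 0.4%); second most likely is 'H' (6.1%, diff 0.5%).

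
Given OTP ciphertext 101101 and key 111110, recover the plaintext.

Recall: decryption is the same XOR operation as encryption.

Step 1: XOR ciphertext with key:
  Ciphertext: 101101
  Key:        111110
  XOR:        010011
Step 2: Plaintext = 010011 = 19 in decimal.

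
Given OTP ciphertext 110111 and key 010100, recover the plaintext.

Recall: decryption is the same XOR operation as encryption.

Step 1: XOR ciphertext with key:
  Ciphertext: 110111
  Key:        010100
  XOR:        100011
Step 2: Plaintext = 100011 = 35 in decimal.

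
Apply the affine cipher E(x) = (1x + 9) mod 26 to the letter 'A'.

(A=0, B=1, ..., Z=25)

Step 1: Convert 'A' to number: x = 0.
Step 2: E(0) = (1 * 0 + 9) mod 26 = 9 mod 26 = 9.
Step 3: Convert 9 back to letter: J.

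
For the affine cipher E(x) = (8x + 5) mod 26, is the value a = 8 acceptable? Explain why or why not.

Step 1: Compute gcd(8, 26).
Step 2: gcd(8, 26) = 2.
Since gcd = 2 != 1, 8 shares a common factor with 26, so it cannot be used.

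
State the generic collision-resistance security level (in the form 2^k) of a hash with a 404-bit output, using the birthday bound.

Step 1: The birthday paradox gives collision probability ~50% after sqrt(2^n) = 2^(n/2) hashes.
Step 2: For 404-bit output: 2^(404/2) = 2^202.
Step 3: Approximately 2^202 hash computations needed.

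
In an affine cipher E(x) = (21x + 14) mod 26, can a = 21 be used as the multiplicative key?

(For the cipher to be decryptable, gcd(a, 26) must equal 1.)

Step 1: Compute gcd(21, 26).
Step 2: gcd(21, 26) = 1.
Since gcd = 1, 21 is coprime with 26, so it is a valid key.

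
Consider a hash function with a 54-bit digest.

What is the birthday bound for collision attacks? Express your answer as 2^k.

Step 1: The birthday paradox gives collision probability ~50% after sqrt(2^n) = 2^(n/2) hashes.
Step 2: For 54-bit output: 2^(54/2) = 2^27.
Step 3: Approximately 2^27 hash computations needed.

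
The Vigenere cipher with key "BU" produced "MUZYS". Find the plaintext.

Step 1: Extend key: BUBUB
Step 2: Decrypt each letter (c - k) mod 26:
  M(12) - B(1) = (12-1) mod 26 = 11 = L
  U(20) - U(20) = (20-20) mod 26 = 0 = A
  Z(25) - B(1) = (25-1) mod 26 = 24 = Y
  Y(24) - U(20) = (24-20) mod 26 = 4 = E
  S(18) - B(1) = (18-1) mod 26 = 17 = R
Plaintext: LAYER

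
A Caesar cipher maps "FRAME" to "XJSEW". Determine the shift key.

Step 1: Compare first letters: F (position 5) -> X (position 23).
Step 2: Shift = (23 - 5) mod 26 = 18.
The shift value is 18.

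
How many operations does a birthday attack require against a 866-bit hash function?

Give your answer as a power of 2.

Step 1: The birthday paradox gives collision probability ~50% after sqrt(2^n) = 2^(n/2) hashes.
Step 2: For 866-bit output: 2^(866/2) = 2^433.
Step 3: Approximately 2^433 hash computations needed.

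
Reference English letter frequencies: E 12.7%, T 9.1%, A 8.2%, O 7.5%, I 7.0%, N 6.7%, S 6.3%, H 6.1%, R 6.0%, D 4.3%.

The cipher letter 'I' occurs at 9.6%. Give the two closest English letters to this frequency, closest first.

Step 1: Observed frequency of 'I' is 9.6%.
Step 2: Compute distances to each reference frequency and sort:
  T (9.1%): difference = 0.5% <-- BEST
  A (8.2%): difference = 1.4% <-- RUNNER-UP
  O (7.5%): difference = 2.1%
  I (7.0%): difference = 2.6%
  N (6.7%): difference = 2.9%
Step 3: Most likely is 'T' (9.1%, diff 0.5%); second most likely is 'A' (8.2%, diff 1.4%).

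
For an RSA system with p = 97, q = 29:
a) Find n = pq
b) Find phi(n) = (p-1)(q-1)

Step 1: n = p * q = 97 * 29 = 2813.
Step 2: phi(n) = (p-1)(q-1) = 96 * 28 = 2688.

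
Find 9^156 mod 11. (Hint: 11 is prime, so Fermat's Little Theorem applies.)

Step 1: Since 11 is prime, by Fermat's Little Theorem: 9^10 = 1 (mod 11).
Step 2: Reduce exponent: 156 mod 10 = 6.
Step 3: So 9^156 = 9^6 (mod 11).
Step 4: 9^6 mod 11 = 9.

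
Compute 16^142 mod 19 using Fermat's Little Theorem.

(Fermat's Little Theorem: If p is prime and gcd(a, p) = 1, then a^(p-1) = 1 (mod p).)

Step 1: Since 19 is prime, by Fermat's Little Theorem: 16^18 = 1 (mod 19).
Step 2: Reduce exponent: 142 mod 18 = 16.
Step 3: So 16^142 = 16^16 (mod 19).
Step 4: 16^16 mod 19 = 17.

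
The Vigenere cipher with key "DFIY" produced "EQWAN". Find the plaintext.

Step 1: Extend key: DFIYD
Step 2: Decrypt each letter (c - k) mod 26:
  E(4) - D(3) = (4-3) mod 26 = 1 = B
  Q(16) - F(5) = (16-5) mod 26 = 11 = L
  W(22) - I(8) = (22-8) mod 26 = 14 = O
  A(0) - Y(24) = (0-24) mod 26 = 2 = C
  N(13) - D(3) = (13-3) mod 26 = 10 = K
Plaintext: BLOCK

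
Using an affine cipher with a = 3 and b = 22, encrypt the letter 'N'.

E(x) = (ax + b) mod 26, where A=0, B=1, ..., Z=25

Step 1: Convert 'N' to number: x = 13.
Step 2: E(13) = (3 * 13 + 22) mod 26 = 61 mod 26 = 9.
Step 3: Convert 9 back to letter: J.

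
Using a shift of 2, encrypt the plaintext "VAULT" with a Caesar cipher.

Step 1: For each letter, shift forward by 2 positions (mod 26).
  V (position 21) -> position (21+2) mod 26 = 23 -> X
  A (position 0) -> position (0+2) mod 26 = 2 -> C
  U (position 20) -> position (20+2) mod 26 = 22 -> W
  L (position 11) -> position (11+2) mod 26 = 13 -> N
  T (position 19) -> position (19+2) mod 26 = 21 -> V
Result: XCWNV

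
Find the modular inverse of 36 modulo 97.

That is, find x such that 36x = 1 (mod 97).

Step 1: We need x such that 36 * x = 1 (mod 97).
Step 2: Using the extended Euclidean algorithm or trial:
  36 * 62 = 2232 = 23 * 97 + 1.
Step 3: Since 2232 mod 97 = 1, the inverse is x = 62.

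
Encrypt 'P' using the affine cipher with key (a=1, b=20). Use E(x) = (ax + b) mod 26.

Step 1: Convert 'P' to number: x = 15.
Step 2: E(15) = (1 * 15 + 20) mod 26 = 35 mod 26 = 9.
Step 3: Convert 9 back to letter: J.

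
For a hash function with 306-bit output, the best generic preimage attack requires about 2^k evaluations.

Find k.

Step 1: The hash has a 306-bit output.
Step 2: Preimage resistance means: given a digest h(x), it should be infeasible to find any input that hashes to it.
With a 306-bit output there are 2^306 possible digests, so a generic brute-force preimage search costs about 2^306 evaluations.
Step 3: Security level = 306 bits.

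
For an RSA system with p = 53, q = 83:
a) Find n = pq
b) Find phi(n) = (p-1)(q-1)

Step 1: n = p * q = 53 * 83 = 4399.
Step 2: phi(n) = (p-1)(q-1) = 52 * 82 = 4264.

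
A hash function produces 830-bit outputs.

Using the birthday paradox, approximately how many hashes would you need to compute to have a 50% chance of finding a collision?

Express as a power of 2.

Step 1: The birthday paradox gives collision probability ~50% after sqrt(2^n) = 2^(n/2) hashes.
Step 2: For 830-bit output: 2^(830/2) = 2^415.
Step 3: Approximately 2^415 hash computations needed.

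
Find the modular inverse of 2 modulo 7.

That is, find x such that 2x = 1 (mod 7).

Step 1: We need x such that 2 * x = 1 (mod 7).
Step 2: Using the extended Euclidean algorithm or trial:
  2 * 4 = 8 = 1 * 7 + 1.
Step 3: Since 8 mod 7 = 1, the inverse is x = 4.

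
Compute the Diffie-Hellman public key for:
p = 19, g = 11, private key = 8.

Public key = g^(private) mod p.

Step 1: A = g^a mod p = 11^8 mod 19.
  11^1 mod 19 = 11
  11^2 mod 19 = (11 * 11) mod 19 = 7
  11^3 mod 19 = (7 * 11) mod 19 = 1
  11^4 mod 19 = (1 * 11) mod 19 = 11
  11^5 mod 19 = (11 * 11) mod 19 = 7
  11^6 mod 19 = (7 * 11) mod 19 = 1
  11^7 mod 19 = (1 * 11) mod 19 = 11
  11^8 mod 19 = (11 * 11) mod 19 = 7
Result: A = 7.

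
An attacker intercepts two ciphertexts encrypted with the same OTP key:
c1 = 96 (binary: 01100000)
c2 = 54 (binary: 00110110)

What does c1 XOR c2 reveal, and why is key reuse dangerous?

Step 1: c1 XOR c2 = (m1 XOR k) XOR (m2 XOR k).
Step 2: By XOR associativity/commutativity: = m1 XOR m2 XOR k XOR k = m1 XOR m2.
Step 3: 01100000 XOR 00110110 = 01010110 = 86.
Step 4: The key cancels out! An attacker learns m1 XOR m2 = 86, revealing the relationship between plaintexts.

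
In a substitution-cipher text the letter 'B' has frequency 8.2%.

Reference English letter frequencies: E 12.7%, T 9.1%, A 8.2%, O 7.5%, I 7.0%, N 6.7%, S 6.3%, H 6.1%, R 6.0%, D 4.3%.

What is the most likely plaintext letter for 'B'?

Step 1: The observed frequency is 8.2%.
Step 2: Compare with English frequencies:
  E: 12.7% (difference: 4.5%)
  T: 9.1% (difference: 0.9%)
  A: 8.2% (difference: 0.0%) <-- closest
  O: 7.5% (difference: 0.7%)
  I: 7.0% (difference: 1.2%)
  N: 6.7% (difference: 1.5%)
  S: 6.3% (difference: 1.9%)
  H: 6.1% (difference: 2.1%)
  R: 6.0% (difference: 2.2%)
  D: 4.3% (difference: 3.9%)
Step 3: 'B' most likely represents 'A' (frequency 8.2%).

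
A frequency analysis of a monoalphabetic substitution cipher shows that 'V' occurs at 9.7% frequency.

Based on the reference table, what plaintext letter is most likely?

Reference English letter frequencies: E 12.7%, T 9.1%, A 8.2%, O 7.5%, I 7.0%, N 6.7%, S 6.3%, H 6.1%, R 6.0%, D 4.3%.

Step 1: The observed frequency is 9.7%.
Step 2: Compare with English frequencies:
  E: 12.7% (difference: 3.0%)
  T: 9.1% (difference: 0.6%) <-- closest
  A: 8.2% (difference: 1.5%)
  O: 7.5% (difference: 2.2%)
  I: 7.0% (difference: 2.7%)
  N: 6.7% (difference: 3.0%)
  S: 6.3% (difference: 3.4%)
  H: 6.1% (difference: 3.6%)
  R: 6.0% (difference: 3.7%)
  D: 4.3% (difference: 5.4%)
Step 3: 'V' most likely represents 'T' (frequency 9.1%).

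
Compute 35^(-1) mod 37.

Step 1: We need x such that 35 * x = 1 (mod 37).
Step 2: Using the extended Euclidean algorithm or trial:
  35 * 18 = 630 = 17 * 37 + 1.
Step 3: Since 630 mod 37 = 1, the inverse is x = 18.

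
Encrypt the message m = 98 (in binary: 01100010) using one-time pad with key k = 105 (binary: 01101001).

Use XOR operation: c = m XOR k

Step 1: Write out the XOR operation bit by bit:
  Message: 01100010
  Key:     01101001
  XOR:     00001011
Step 2: Convert to decimal: 00001011 = 11.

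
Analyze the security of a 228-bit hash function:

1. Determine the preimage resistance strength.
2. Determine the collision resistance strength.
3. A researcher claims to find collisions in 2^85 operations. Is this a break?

Step 1: Preimage resistance requires brute-force of 2^228 operations.
Step 2: Collision resistance (birthday bound) = 2^(228/2) = 2^114.
Step 3: The claimed attack costs 2^85 operations.
Step 4: Since 2^85 < 2^114, the claimed attack beats the generic birthday bound, so collision resistance is broken.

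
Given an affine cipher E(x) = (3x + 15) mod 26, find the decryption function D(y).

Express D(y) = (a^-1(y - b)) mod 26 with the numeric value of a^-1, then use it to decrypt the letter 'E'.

Step 1: Find a^-1, the modular inverse of 3 mod 26.
Step 2: We need 3 * a^-1 = 1 (mod 26).
Step 3: 3 * 9 = 27 = 1 * 26 + 1, so a^-1 = 9.
Step 4: D(y) = 9(y - 15) mod 26.
Step 5: Apply to 'E' (y = 4): D(4) = 9 * (4 - 15) mod 26 = 9 * -11 mod 26 = 5 -> 'F'.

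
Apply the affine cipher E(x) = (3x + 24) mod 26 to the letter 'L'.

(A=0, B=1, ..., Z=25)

Step 1: Convert 'L' to number: x = 11.
Step 2: E(11) = (3 * 11 + 24) mod 26 = 57 mod 26 = 5.
Step 3: Convert 5 back to letter: F.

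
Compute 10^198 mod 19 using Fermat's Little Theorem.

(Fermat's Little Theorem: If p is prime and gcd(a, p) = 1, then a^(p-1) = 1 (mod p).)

Step 1: Since 19 is prime, by Fermat's Little Theorem: 10^18 = 1 (mod 19).
Step 2: Reduce exponent: 198 mod 18 = 0.
Step 3: So 10^198 = 10^0 (mod 19).
Step 4: 10^0 mod 19 = 1.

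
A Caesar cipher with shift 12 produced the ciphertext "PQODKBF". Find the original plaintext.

Step 1: Reverse the shift by subtracting 12 from each letter position.
  P (position 15) -> position (15-12) mod 26 = 3 -> D
  Q (position 16) -> position (16-12) mod 26 = 4 -> E
  O (position 14) -> position (14-12) mod 26 = 2 -> C
  D (position 3) -> position (3-12) mod 26 = 17 -> R
  K (position 10) -> position (10-12) mod 26 = 24 -> Y
  B (position 1) -> position (1-12) mod 26 = 15 -> P
  F (position 5) -> position (5-12) mod 26 = 19 -> T
Decrypted message: DECRYPT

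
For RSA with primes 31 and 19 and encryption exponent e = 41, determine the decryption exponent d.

Step 1: n = 31 * 19 = 589.
Step 2: phi(n) = 30 * 18 = 540.
Step 3: Find d such that 41 * d = 1 (mod 540).
Step 4: d = 41^(-1) mod 540 = 461.
Verification: 41 * 461 = 18901 = 35 * 540 + 1.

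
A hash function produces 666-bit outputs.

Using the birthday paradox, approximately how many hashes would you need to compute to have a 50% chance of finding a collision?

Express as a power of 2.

Step 1: The birthday paradox gives collision probability ~50% after sqrt(2^n) = 2^(n/2) hashes.
Step 2: For 666-bit output: 2^(666/2) = 2^333.
Step 3: Approximately 2^333 hash computations needed.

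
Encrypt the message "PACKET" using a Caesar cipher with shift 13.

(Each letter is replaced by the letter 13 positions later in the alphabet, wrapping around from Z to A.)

Step 1: For each letter, shift forward by 13 positions (mod 26).
  P (position 15) -> position (15+13) mod 26 = 2 -> C
  A (position 0) -> position (0+13) mod 26 = 13 -> N
  C (position 2) -> position (2+13) mod 26 = 15 -> P
  K (position 10) -> position (10+13) mod 26 = 23 -> X
  E (position 4) -> position (4+13) mod 26 = 17 -> R
  T (position 19) -> position (19+13) mod 26 = 6 -> G
Result: CNPXRG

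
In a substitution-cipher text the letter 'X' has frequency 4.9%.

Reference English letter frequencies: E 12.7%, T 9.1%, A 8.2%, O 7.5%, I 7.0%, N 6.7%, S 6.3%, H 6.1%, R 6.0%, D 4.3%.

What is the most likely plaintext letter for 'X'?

Step 1: The observed frequency is 4.9%.
Step 2: Compare with English frequencies:
  E: 12.7% (difference: 7.8%)
  T: 9.1% (difference: 4.2%)
  A: 8.2% (difference: 3.3%)
  O: 7.5% (difference: 2.6%)
  I: 7.0% (difference: 2.1%)
  N: 6.7% (difference: 1.8%)
  S: 6.3% (difference: 1.4%)
  H: 6.1% (difference: 1.2%)
  R: 6.0% (difference: 1.1%)
  D: 4.3% (difference: 0.6%) <-- closest
Step 3: 'X' most likely represents 'D' (frequency 4.3%).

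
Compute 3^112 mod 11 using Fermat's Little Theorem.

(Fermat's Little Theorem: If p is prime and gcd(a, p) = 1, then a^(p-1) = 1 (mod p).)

Step 1: Since 11 is prime, by Fermat's Little Theorem: 3^10 = 1 (mod 11).
Step 2: Reduce exponent: 112 mod 10 = 2.
Step 3: So 3^112 = 3^2 (mod 11).
Step 4: 3^2 mod 11 = 9.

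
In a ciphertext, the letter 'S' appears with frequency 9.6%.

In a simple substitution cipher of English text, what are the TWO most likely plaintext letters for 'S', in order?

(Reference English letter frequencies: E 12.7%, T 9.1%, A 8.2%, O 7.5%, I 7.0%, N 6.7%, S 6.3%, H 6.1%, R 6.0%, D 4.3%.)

Step 1: Observed frequency of 'S' is 9.6%.
Step 2: Compute distances to each reference frequency and sort:
  T (9.1%): difference = 0.5% <-- BEST
  A (8.2%): difference = 1.4% <-- RUNNER-UP
  O (7.5%): difference = 2.1%
  I (7.0%): difference = 2.6%
  N (6.7%): difference = 2.9%
Step 3: Most likely is 'T' (9.1%, diff 0.5%); second most likely is 'A' (8.2%, diff 1.4%).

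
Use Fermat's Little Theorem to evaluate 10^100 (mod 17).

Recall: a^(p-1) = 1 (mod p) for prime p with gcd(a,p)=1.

Step 1: Since 17 is prime, by Fermat's Little Theorem: 10^16 = 1 (mod 17).
Step 2: Reduce exponent: 100 mod 16 = 4.
Step 3: So 10^100 = 10^4 (mod 17).
Step 4: 10^4 mod 17 = 4.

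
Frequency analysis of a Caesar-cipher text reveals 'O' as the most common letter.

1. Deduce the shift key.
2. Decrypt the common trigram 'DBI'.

Step 1: In English, 'E' is the most frequent letter (12.7%).
Step 2: The most frequent ciphertext letter is 'O' (position 14).
Step 3: Shift = (14 - 4) mod 26 = 10.
Step 4: Decrypt 'DBI' by shifting back 10:
  D -> T
  B -> R
  I -> Y
Step 5: 'DBI' decrypts to 'TRY'.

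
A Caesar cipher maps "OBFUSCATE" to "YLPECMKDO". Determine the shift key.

Step 1: Compare first letters: O (position 14) -> Y (position 24).
Step 2: Shift = (24 - 14) mod 26 = 10.
The shift value is 10.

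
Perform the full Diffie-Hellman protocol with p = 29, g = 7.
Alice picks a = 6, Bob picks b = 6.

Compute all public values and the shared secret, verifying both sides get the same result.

Step 1: A = g^a mod p = 7^6 mod 29 = 25.
Step 2: B = g^b mod p = 7^6 mod 29 = 25.
Step 3: Alice computes s = B^a mod p = 25^6 mod 29 = 7.
Step 4: Bob computes s = A^b mod p = 25^6 mod 29 = 7.
Both sides agree: shared secret = 7.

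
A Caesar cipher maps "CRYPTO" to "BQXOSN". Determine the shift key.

Step 1: Compare first letters: C (position 2) -> B (position 1).
Step 2: Shift = (1 - 2) mod 26 = 25.
The shift value is 25.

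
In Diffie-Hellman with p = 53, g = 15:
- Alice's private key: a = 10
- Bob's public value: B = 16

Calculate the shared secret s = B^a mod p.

Step 1: s = B^a mod p = 16^10 mod 53.
  16^1 mod 53 = 16
  16^2 mod 53 = (16 * 16) mod 53 = 44
  16^3 mod 53 = (44 * 16) mod 53 = 15
  16^4 mod 53 = (15 * 16) mod 53 = 28
  16^5 mod 53 = (28 * 16) mod 53 = 24
  16^6 mod 53 = (24 * 16) mod 53 = 13
  16^7 mod 53 = (13 * 16) mod 53 = 49
  16^8 mod 53 = (49 * 16) mod 53 = 42
  16^9 mod 53 = (42 * 16) mod 53 = 36
  16^10 mod 53 = (36 * 16) mod 53 = 46
Result: shared secret = 46.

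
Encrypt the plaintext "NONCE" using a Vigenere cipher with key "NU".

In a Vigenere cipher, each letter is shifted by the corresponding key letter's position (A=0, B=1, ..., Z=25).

Step 1: Repeat key to match plaintext length:
  Plaintext: NONCE
  Key:       NUNUN
Step 2: Encrypt each letter:
  N(13) + N(13) = (13+13) mod 26 = 0 = A
  O(14) + U(20) = (14+20) mod 26 = 8 = I
  N(13) + N(13) = (13+13) mod 26 = 0 = A
  C(2) + U(20) = (2+20) mod 26 = 22 = W
  E(4) + N(13) = (4+13) mod 26 = 17 = R
Ciphertext: AIAWR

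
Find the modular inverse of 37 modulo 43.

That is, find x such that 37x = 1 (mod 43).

Step 1: We need x such that 37 * x = 1 (mod 43).
Step 2: Using the extended Euclidean algorithm or trial:
  37 * 7 = 259 = 6 * 43 + 1.
Step 3: Since 259 mod 43 = 1, the inverse is x = 7.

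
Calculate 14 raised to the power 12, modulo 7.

Step 1: Compute 14^12 mod 7 step by step, reducing modulo 7 at each step.
  14^1 mod 7 = 0
  14^2 mod 7 = (0 * 14) mod 7 = 0
  14^3 mod 7 = (0 * 14) mod 7 = 0
  14^4 mod 7 = (0 * 14) mod 7 = 0
  14^5 mod 7 = (0 * 14) mod 7 = 0
  14^6 mod 7 = (0 * 14) mod 7 = 0
  14^7 mod 7 = (0 * 14) mod 7 = 0
  14^8 mod 7 = (0 * 14) mod 7 = 0
  14^9 mod 7 = (0 * 14) mod 7 = 0
  14^10 mod 7 = (0 * 14) mod 7 = 0
  14^11 mod 7 = (0 * 14) mod 7 = 0
  14^12 mod 7 = (0 * 14) mod 7 = 0
Step 2: Result = 0.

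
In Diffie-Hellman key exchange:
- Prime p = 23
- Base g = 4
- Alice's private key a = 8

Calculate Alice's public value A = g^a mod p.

Step 1: A = g^a mod p = 4^8 mod 23.
  4^1 mod 23 = 4
  4^2 mod 23 = (4 * 4) mod 23 = 16
  4^3 mod 23 = (16 * 4) mod 23 = 18
  4^4 mod 23 = (18 * 4) mod 23 = 3
  4^5 mod 23 = (3 * 4) mod 23 = 12
  4^6 mod 23 = (12 * 4) mod 23 = 2
  4^7 mod 23 = (2 * 4) mod 23 = 8
  4^8 mod 23 = (8 * 4) mod 23 = 9
Result: A = 9.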